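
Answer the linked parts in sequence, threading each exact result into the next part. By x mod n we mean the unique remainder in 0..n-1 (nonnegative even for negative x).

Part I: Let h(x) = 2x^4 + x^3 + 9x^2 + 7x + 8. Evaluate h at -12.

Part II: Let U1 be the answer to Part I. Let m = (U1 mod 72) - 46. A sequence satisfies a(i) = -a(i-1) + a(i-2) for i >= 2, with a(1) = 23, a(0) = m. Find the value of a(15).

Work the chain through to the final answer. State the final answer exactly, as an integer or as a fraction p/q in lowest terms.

Part I: 2*(-12)^4 + 1*(-12)^3 + 9*(-12)^2 + 7*(-12)^1 + 8 = (41472) + (-1728) + (1296) + (-84) + (8) = 40964; answer 40964
Part II: U1 = 40964; m = 22; a(2) = -1*(23) + 1*(22) = -1; iterating: a(2)=-1, a(3)=24, a(4)=-25, a(5)=49, a(6)=-74, a(7)=123, a(8)=-197, a(9)=320, a(10)=-517, a(11)=837, a(12)=-1354, a(13)=2191, a(14)=-3545, a(15)=5736; answer 5736

5736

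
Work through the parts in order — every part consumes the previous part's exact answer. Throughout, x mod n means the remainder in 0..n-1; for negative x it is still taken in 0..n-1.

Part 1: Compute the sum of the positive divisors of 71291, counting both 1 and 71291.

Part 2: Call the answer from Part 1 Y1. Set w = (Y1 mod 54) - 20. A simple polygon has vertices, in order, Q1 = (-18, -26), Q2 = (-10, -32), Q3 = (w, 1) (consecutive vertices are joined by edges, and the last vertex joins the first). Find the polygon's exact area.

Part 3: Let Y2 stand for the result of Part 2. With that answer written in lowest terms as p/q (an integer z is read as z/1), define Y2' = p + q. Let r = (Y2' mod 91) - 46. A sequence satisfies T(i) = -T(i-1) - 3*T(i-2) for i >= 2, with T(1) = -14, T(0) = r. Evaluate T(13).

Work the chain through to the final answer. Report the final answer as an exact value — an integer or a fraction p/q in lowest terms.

26626

Part 1: 71291 = 11 * 6481; sigma = (1 + 11) * (1 + 6481) = 12 * 6482 = 77784; answer 77784
Part 2: Y1 = 77784; w = 4; cross terms: (-18*-32 - -10*-26)=316, (-10*1 - 4*-32)=118, (4*-26 - -18*1)=-86; twice the area = |348| = 348; area = 174; answer 174
Part 3: Y2 = 174; threaded value p + q = 175; r = 38; T(2) = -1*(-14) - 3*(38) = -100; iterating: T(2)=-100, T(3)=142, T(4)=158, T(5)=-584, T(6)=110, T(7)=1642, T(8)=-1972, T(9)=-2954, T(10)=8870, T(11)=-8, T(12)=-26602, T(13)=26626; answer 26626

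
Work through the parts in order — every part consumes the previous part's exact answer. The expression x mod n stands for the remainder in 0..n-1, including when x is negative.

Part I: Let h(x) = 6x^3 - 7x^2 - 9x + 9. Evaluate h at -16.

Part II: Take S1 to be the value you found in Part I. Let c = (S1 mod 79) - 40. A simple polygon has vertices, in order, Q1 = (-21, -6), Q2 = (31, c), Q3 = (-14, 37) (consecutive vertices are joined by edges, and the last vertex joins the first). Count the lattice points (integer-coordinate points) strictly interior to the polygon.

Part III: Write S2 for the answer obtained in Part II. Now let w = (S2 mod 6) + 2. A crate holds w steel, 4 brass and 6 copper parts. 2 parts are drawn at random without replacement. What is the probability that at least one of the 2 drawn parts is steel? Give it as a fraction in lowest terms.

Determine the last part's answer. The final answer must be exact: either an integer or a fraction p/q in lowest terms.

4/7

Part I: 6*(-16)^3 - 7*(-16)^2 - 9*(-16)^1 + 9 = (-24576) + (-1792) + (144) + (9) = -26215; answer -26215
Part II: S1 = -26215; c = -27; cross terms: (-21*-27 - 31*-6)=753, (31*37 - -14*-27)=769, (-14*-6 - -21*37)=861; twice the area = |2383| = 2383; area = 2383/2; boundary points = 1 + 1 + 1 = 3; strictly interior points = area - boundary/2 + 1 = 1191; answer 1191
Part III: S2 = 1191; w = 5; total draws C(15,2) = 105; complement C(10,2) = 45; favorable 105 - 45 = 60; P = 4/7; answer 4/7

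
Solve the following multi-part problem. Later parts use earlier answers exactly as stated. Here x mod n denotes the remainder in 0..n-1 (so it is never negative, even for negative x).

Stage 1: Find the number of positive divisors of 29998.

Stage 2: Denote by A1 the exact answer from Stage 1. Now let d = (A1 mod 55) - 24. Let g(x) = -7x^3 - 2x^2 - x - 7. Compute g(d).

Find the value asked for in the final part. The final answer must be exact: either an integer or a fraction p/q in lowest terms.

Stage 1: 29998 = 2 * 53 * 283; number of divisors = (1+1) * (1+1) * (1+1) = 8; answer 8
Stage 2: A1 = 8; d = -16; -7*(-16)^3 - 2*(-16)^2 - 1*(-16)^1 - 7 = (28672) + (-512) + (16) + (-7) = 28169; answer 28169

28169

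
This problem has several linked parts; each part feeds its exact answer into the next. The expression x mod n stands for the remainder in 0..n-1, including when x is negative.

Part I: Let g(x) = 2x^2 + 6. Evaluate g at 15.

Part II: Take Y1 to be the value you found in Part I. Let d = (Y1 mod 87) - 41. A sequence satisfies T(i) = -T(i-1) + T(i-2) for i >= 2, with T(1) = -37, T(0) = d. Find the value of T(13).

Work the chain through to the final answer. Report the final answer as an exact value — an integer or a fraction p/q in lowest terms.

Part I: 2*(15)^2 + 6 = (450) + (6) = 456; answer 456
Part II: Y1 = 456; d = -20; T(2) = -1*(-37) + 1*(-20) = 17; iterating: T(2)=17, T(3)=-54, T(4)=71, T(5)=-125, T(6)=196, T(7)=-321, T(8)=517, T(9)=-838, T(10)=1355, T(11)=-2193, T(12)=3548, T(13)=-5741; answer -5741

-5741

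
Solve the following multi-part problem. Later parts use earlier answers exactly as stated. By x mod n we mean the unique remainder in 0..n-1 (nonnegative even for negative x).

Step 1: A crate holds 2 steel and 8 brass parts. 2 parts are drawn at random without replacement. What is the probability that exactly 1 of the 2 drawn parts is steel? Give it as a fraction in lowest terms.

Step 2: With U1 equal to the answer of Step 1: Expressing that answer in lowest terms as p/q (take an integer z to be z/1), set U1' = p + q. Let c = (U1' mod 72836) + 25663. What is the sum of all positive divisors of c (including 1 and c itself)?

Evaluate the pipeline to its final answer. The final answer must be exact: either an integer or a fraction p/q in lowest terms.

46200

Step 1: total draws C(10,2) = 45; favorable C(2,1)*C(8,1) = 16; P = 16/45; answer 16/45
Step 2: U1 = 16/45; threaded value p + q = 61; c = 25724; 25724 = 2^2 * 59 * 109; sigma = (1 + 2 + 4) * (1 + 59) * (1 + 109) = 7 * 60 * 110 = 46200; answer 46200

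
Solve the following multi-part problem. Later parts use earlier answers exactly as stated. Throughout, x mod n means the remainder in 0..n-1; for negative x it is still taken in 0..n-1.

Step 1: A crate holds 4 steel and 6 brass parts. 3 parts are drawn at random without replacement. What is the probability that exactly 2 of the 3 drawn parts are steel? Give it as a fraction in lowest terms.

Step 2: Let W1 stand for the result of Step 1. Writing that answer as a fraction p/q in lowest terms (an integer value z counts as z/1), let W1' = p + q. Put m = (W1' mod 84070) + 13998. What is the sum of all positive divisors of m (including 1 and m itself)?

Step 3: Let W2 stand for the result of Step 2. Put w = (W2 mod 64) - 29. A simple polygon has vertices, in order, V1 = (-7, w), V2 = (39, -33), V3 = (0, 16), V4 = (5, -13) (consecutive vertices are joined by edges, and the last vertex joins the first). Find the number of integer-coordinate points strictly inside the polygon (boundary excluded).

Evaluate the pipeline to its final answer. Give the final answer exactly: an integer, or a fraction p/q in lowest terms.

182

Step 1: total draws C(10,3) = 120; favorable C(4,2)*C(6,1) = 36; P = 3/10; answer 3/10
Step 2: W1 = 3/10; threaded value p + q = 13; m = 14011; 14011 is prime, so its only divisors are 1 and 14011; sigma = 1 + 14011 = 14012; answer 14012
Step 3: W2 = 14012; w = 31; cross terms: (-7*-33 - 39*31)=-978, (39*16 - 0*-33)=624, (0*-13 - 5*16)=-80, (5*31 - -7*-13)=64; twice the area = |-370| = 370; area = 185; boundary points = 2 + 1 + 1 + 4 = 8; strictly interior points = area - boundary/2 + 1 = 182; answer 182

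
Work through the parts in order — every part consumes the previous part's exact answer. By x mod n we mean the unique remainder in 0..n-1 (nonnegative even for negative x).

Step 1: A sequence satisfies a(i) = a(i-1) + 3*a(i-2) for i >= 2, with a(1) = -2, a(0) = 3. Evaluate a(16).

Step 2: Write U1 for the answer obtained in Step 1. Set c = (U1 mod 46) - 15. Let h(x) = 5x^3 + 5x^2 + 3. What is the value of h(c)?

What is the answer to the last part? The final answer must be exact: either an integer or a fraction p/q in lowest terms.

13

Step 1: a(2) = 1*(-2) + 3*(3) = 7; iterating: a(2)=7, a(3)=1, a(4)=22, a(5)=25, a(6)=91, a(7)=166, a(8)=439, a(9)=937, a(10)=2254, a(11)=5065, a(12)=11827, a(13)=27022, a(14)=62503, a(15)=143569, a(16)=331078; answer 331078
Step 2: U1 = 331078; c = 1; 5*(1)^3 + 5*(1)^2 + 3 = (5) + (5) + (3) = 13; answer 13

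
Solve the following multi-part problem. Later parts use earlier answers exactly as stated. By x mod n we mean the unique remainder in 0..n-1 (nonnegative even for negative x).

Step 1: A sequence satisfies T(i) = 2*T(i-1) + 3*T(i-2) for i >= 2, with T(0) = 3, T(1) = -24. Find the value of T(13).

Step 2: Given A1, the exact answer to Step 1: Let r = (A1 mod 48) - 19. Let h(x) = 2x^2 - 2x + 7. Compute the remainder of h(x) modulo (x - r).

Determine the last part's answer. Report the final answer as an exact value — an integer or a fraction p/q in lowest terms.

551

Step 1: T(2) = 2*(-24) + 3*(3) = -39; iterating: T(2)=-39, T(3)=-150, T(4)=-417, T(5)=-1284, T(6)=-3819, T(7)=-11490, T(8)=-34437, T(9)=-103344, T(10)=-309999, T(11)=-930030, T(12)=-2790057, T(13)=-8370204; answer -8370204
Step 2: A1 = -8370204; r = 17; remainder = value at the root: 2*(17)^2 - 2*(17)^1 + 7 = (578) + (-34) + (7) = 551; answer 551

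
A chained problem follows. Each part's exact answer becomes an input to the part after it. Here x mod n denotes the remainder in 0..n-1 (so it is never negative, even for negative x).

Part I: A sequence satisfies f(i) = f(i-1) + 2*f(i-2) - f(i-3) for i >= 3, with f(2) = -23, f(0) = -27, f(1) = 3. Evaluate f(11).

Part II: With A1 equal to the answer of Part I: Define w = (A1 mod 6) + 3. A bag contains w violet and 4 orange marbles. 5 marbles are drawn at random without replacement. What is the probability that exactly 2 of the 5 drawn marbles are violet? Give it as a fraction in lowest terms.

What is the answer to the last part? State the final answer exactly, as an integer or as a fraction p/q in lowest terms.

14/99

Part I: f(3) = 1*(-23) + 2*(3) - 1*(-27) = 10; iterating: f(3)=10, f(4)=-39, f(5)=4, f(6)=-84, f(7)=-37, f(8)=-209, f(9)=-199, f(10)=-580, f(11)=-769; answer -769
Part II: A1 = -769; w = 8; total draws C(12,5) = 792; favorable C(8,2)*C(4,3) = 112; P = 14/99; answer 14/99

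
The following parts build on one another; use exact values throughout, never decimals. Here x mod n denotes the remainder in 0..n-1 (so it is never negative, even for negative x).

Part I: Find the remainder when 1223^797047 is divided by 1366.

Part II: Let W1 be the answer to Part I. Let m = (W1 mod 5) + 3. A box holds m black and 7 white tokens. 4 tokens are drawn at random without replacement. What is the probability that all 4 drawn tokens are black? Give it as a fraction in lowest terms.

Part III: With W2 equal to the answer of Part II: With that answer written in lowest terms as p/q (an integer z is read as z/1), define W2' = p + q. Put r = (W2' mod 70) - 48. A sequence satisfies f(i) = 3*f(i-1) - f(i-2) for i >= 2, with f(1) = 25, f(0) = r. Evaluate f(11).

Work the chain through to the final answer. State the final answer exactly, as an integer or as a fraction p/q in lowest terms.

Part I: squarings mod 1366: 1223^1=1223, 1223^2=1325, 1223^4=315, 1223^8=873, 1223^16=1267, 1223^32=239, 1223^64=1115, 1223^128=165, 1223^256=1271, 1223^512=829, 1223^1024=143, 1223^2048=1325, 1223^4096=315, 1223^8192=873, 1223^16384=1267, 1223^32768=239, 1223^65536=1115, 1223^131072=165, 1223^262144=1271, 1223^524288=829; 1223^797047 = 1223^1 * 1223^2 * 1223^4 * 1223^16 * 1223^32 * 1223^64 * 1223^256 * 1223^2048 * 1223^8192 * 1223^262144 * 1223^524288 = 1301 (mod 1366); answer 1301
Part II: W1 = 1301; m = 4; total draws C(11,4) = 330; favorable C(4,4) = 1; P = 1/330; answer 1/330
Part III: W2 = 1/330; threaded value p + q = 331; r = 3; f(2) = 3*(25) - 1*(3) = 72; iterating: f(2)=72, f(3)=191, f(4)=501, f(5)=1312, f(6)=3435, f(7)=8993, f(8)=23544, f(9)=61639, f(10)=161373, f(11)=422480; answer 422480

422480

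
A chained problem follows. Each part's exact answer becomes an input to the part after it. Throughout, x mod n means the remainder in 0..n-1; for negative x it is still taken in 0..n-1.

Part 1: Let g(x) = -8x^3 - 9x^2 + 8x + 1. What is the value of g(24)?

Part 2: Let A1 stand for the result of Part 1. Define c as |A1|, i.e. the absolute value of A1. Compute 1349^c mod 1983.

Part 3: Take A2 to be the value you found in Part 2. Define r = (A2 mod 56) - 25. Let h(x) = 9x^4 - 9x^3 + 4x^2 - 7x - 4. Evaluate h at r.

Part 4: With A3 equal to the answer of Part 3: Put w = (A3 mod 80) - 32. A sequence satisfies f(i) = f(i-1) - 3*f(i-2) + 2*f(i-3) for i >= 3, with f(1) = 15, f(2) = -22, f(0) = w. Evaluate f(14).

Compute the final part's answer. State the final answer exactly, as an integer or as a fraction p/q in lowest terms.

-7182

Part 1: -8*(24)^3 - 9*(24)^2 + 8*(24)^1 + 1 = (-110592) + (-5184) + (192) + (1) = -115583; answer -115583
Part 2: A1 = -115583; c = 115583; squarings mod 1983: 1349^1=1349, 1349^2=1390, 1349^4=658, 1349^8=670, 1349^16=742, 1349^32=1273, 1349^64=418, 1349^128=220, 1349^256=808, 1349^512=457, 1349^1024=634, 1349^2048=1390, 1349^4096=658, 1349^8192=670, 1349^16384=742, 1349^32768=1273, 1349^65536=418; 1349^115583 = 1349^1 * 1349^2 * 1349^4 * 1349^8 * 1349^16 * 1349^32 * 1349^64 * 1349^256 * 1349^512 * 1349^16384 * 1349^32768 * 1349^65536 = 1526 (mod 1983); answer 1526
Part 3: A2 = 1526; r = -11; 9*(-11)^4 - 9*(-11)^3 + 4*(-11)^2 - 7*(-11)^1 - 4 = (131769) + (11979) + (484) + (77) + (-4) = 144305; answer 144305
Part 4: A3 = 144305; w = 33; f(3) = 1*(-22) - 3*(15) + 2*(33) = -1; iterating: f(3)=-1, f(4)=95, f(5)=54, f(6)=-233, f(7)=-205, f(8)=602, f(9)=751, f(10)=-1465, f(11)=-2514, f(12)=3383, f(13)=7995, f(14)=-7182; answer -7182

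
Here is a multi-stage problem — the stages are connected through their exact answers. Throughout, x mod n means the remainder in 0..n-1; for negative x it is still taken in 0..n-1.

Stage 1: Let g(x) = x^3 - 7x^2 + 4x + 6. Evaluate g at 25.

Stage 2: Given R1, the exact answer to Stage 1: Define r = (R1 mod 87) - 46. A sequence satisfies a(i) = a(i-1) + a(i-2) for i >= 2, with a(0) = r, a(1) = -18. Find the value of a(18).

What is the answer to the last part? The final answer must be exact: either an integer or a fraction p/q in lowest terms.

-46512

Stage 1: 1*(25)^3 - 7*(25)^2 + 4*(25)^1 + 6 = (15625) + (-4375) + (100) + (6) = 11356; answer 11356
Stage 2: R1 = 11356; r = 0; a(2) = 1*(-18) + 1*(0) = -18; iterating: a(2)=-18, a(3)=-36, a(4)=-54, a(5)=-90, a(6)=-144, a(7)=-234, a(8)=-378, a(9)=-612, a(10)=-990, a(11)=-1602, a(12)=-2592, a(13)=-4194, a(14)=-6786, a(15)=-10980, a(16)=-17766, a(17)=-28746, a(18)=-46512; answer -46512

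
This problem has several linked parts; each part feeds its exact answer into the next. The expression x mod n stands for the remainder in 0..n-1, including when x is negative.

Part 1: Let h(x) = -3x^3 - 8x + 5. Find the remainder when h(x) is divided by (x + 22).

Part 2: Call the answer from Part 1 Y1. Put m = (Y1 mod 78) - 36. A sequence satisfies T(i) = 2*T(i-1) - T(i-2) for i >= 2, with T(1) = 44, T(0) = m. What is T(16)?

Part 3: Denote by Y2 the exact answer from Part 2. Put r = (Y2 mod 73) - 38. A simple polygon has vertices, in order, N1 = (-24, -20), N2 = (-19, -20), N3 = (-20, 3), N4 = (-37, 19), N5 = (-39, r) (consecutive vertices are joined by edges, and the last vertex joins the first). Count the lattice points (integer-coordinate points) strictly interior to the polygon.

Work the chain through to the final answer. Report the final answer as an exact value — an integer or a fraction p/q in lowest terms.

561

Part 1: remainder = value at the root: -3*(-22)^3 - 8*(-22)^1 + 5 = (31944) + (176) + (5) = 32125; answer 32125
Part 2: Y1 = 32125; m = 31; T(2) = 2*(44) - 1*(31) = 57; iterating: T(2)=57, T(3)=70, T(4)=83, T(5)=96, T(6)=109, T(7)=122, T(8)=135, T(9)=148, T(10)=161, T(11)=174, T(12)=187, T(13)=200, T(14)=213, T(15)=226, T(16)=239; answer 239
Part 3: Y2 = 239; r = -18; cross terms: (-24*-20 - -19*-20)=100, (-19*3 - -20*-20)=-457, (-20*19 - -37*3)=-269, (-37*-18 - -39*19)=1407, (-39*-20 - -24*-18)=348; twice the area = |1129| = 1129; area = 1129/2; boundary points = 5 + 1 + 1 + 1 + 1 = 9; strictly interior points = area - boundary/2 + 1 = 561; answer 561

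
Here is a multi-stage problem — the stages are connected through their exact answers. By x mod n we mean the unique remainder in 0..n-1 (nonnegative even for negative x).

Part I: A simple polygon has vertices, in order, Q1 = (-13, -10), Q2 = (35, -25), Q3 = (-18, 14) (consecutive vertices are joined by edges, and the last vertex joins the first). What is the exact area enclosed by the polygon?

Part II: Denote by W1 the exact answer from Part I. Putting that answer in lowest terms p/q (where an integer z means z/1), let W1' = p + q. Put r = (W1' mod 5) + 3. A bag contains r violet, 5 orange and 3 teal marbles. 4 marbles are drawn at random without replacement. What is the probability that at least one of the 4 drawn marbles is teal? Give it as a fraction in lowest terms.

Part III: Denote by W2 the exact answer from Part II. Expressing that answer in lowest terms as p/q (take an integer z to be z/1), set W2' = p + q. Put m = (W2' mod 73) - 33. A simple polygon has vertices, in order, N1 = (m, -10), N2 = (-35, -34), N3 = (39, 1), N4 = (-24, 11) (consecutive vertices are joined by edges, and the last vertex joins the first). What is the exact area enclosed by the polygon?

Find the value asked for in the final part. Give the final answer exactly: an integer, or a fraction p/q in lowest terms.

1492

Part I: cross terms: (-13*-25 - 35*-10)=675, (35*14 - -18*-25)=40, (-18*-10 - -13*14)=362; twice the area = |1077| = 1077; area = 1077/2; answer 1077/2
Part II: W1 = 1077/2; threaded value p + q = 1079; r = 7; total draws C(15,4) = 1365; complement C(12,4) = 495; favorable 1365 - 495 = 870; P = 58/91; answer 58/91
Part III: W2 = 58/91; threaded value p + q = 149; m = -30; cross terms: (-30*-34 - -35*-10)=670, (-35*1 - 39*-34)=1291, (39*11 - -24*1)=453, (-24*-10 - -30*11)=570; twice the area = |2984| = 2984; area = 1492; answer 1492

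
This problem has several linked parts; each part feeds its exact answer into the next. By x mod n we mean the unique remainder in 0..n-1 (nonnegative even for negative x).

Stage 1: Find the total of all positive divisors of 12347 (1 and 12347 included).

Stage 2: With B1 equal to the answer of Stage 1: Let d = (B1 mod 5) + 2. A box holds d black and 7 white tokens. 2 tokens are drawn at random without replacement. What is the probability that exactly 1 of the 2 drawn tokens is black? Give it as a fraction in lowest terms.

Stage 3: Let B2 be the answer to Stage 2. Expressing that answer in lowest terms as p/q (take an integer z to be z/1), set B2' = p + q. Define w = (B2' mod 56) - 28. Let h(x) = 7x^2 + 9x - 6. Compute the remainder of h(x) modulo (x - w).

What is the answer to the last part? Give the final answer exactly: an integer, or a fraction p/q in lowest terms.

Stage 1: 12347 is prime, so its only divisors are 1 and 12347; sigma = 1 + 12347 = 12348; answer 12348
Stage 2: B1 = 12348; d = 5; total draws C(12,2) = 66; favorable C(5,1)*C(7,1) = 35; P = 35/66; answer 35/66
Stage 3: B2 = 35/66; threaded value p + q = 101; w = 17; remainder = value at the root: 7*(17)^2 + 9*(17)^1 - 6 = (2023) + (153) + (-6) = 2170; answer 2170

2170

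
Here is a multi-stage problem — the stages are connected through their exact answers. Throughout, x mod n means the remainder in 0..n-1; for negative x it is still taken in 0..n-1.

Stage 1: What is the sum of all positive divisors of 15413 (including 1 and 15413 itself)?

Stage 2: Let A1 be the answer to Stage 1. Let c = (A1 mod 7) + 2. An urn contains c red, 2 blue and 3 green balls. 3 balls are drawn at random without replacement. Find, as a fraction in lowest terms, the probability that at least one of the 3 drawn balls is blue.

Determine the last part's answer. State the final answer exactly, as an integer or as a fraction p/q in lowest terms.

Stage 1: 15413 is prime, so its only divisors are 1 and 15413; sigma = 1 + 15413 = 15414; answer 15414
Stage 2: A1 = 15414; c = 2; total draws C(7,3) = 35; complement C(5,3) = 10; favorable 35 - 10 = 25; P = 5/7; answer 5/7

5/7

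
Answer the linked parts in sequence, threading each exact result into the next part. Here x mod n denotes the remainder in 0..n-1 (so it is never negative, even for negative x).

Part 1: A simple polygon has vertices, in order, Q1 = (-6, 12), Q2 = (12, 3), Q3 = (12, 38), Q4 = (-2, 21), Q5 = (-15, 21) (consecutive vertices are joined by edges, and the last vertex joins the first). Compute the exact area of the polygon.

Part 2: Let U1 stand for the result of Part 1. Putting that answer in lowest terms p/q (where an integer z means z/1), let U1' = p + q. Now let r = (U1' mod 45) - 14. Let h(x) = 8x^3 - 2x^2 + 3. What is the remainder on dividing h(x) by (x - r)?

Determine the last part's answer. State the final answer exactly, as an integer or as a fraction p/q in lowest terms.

Part 1: cross terms: (-6*3 - 12*12)=-162, (12*38 - 12*3)=420, (12*21 - -2*38)=328, (-2*21 - -15*21)=273, (-15*12 - -6*21)=-54; twice the area = |805| = 805; area = 805/2; answer 805/2
Part 2: U1 = 805/2; threaded value p + q = 807; r = 28; remainder = value at the root: 8*(28)^3 - 2*(28)^2 + 3 = (175616) + (-1568) + (3) = 174051; answer 174051

174051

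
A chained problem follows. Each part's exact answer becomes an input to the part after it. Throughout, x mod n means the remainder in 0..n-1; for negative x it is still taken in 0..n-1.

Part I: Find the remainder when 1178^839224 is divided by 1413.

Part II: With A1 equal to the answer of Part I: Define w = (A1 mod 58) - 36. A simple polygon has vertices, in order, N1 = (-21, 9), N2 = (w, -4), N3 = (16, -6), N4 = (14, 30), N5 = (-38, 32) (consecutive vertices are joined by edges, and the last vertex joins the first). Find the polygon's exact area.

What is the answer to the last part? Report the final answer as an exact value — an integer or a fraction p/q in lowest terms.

2825/2

Part I: squarings mod 1413: 1178^1=1178, 1178^2=118, 1178^4=1207, 1178^8=46, 1178^16=703, 1178^32=1072, 1178^64=415, 1178^128=1252, 1178^256=487, 1178^512=1198, 1178^1024=1009, 1178^2048=721, 1178^4096=1270, 1178^8192=667, 1178^16384=1207, 1178^32768=46, 1178^65536=703, 1178^131072=1072, 1178^262144=415, 1178^524288=1252; 1178^839224 = 1178^8 * 1178^16 * 1178^32 * 1178^512 * 1178^1024 * 1178^2048 * 1178^16384 * 1178^32768 * 1178^262144 * 1178^524288 = 487 (mod 1413); answer 487
Part II: A1 = 487; w = -13; cross terms: (-21*-4 - -13*9)=201, (-13*-6 - 16*-4)=142, (16*30 - 14*-6)=564, (14*32 - -38*30)=1588, (-38*9 - -21*32)=330; twice the area = |2825| = 2825; area = 2825/2; answer 2825/2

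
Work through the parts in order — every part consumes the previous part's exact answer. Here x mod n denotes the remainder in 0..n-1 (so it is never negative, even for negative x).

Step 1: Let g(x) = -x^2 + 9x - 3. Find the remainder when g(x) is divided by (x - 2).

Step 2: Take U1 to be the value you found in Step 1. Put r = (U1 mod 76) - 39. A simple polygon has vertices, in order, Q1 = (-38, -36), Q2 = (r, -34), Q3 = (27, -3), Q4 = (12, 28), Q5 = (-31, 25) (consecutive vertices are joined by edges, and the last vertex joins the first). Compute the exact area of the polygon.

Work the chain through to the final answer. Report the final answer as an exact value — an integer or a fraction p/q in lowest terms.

Step 1: remainder = value at the root: -1*(2)^2 + 9*(2)^1 - 3 = (-4) + (18) + (-3) = 11; answer 11
Step 2: U1 = 11; r = -28; cross terms: (-38*-34 - -28*-36)=284, (-28*-3 - 27*-34)=1002, (27*28 - 12*-3)=792, (12*25 - -31*28)=1168, (-31*-36 - -38*25)=2066; twice the area = |5312| = 5312; area = 2656; answer 2656

2656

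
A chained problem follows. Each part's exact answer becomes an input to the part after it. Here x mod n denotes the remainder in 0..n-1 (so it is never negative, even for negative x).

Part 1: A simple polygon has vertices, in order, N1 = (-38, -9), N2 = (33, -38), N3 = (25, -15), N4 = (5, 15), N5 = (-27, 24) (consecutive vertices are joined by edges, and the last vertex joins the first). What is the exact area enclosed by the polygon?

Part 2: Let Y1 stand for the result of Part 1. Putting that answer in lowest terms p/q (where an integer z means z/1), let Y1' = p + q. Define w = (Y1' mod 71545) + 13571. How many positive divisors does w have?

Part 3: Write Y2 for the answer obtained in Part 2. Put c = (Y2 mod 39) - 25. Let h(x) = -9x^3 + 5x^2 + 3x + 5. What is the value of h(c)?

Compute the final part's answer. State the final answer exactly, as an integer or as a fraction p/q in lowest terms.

Part 1: cross terms: (-38*-38 - 33*-9)=1741, (33*-15 - 25*-38)=455, (25*15 - 5*-15)=450, (5*24 - -27*15)=525, (-27*-9 - -38*24)=1155; twice the area = |4326| = 4326; area = 2163; answer 2163
Part 2: Y1 = 2163; threaded value p + q = 2164; w = 15735; 15735 = 3 * 5 * 1049; number of divisors = (1+1) * (1+1) * (1+1) = 8; answer 8
Part 3: Y2 = 8; c = -17; -9*(-17)^3 + 5*(-17)^2 + 3*(-17)^1 + 5 = (44217) + (1445) + (-51) + (5) = 45616; answer 45616

45616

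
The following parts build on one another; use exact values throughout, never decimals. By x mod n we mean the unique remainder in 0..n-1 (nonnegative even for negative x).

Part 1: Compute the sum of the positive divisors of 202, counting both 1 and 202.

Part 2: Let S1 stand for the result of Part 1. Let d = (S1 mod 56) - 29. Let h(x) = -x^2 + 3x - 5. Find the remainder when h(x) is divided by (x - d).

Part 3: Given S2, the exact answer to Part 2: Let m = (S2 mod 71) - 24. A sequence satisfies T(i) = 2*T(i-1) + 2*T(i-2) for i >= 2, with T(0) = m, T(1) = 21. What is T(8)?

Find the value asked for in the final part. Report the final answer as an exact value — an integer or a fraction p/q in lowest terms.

Part 1: 202 = 2 * 101; sigma = (1 + 2) * (1 + 101) = 3 * 102 = 306; answer 306
Part 2: S1 = 306; d = -3; remainder = value at the root: -1*(-3)^2 + 3*(-3)^1 - 5 = (-9) + (-9) + (-5) = -23; answer -23
Part 3: S2 = -23; m = 24; T(2) = 2*(21) + 2*(24) = 90; iterating: T(2)=90, T(3)=222, T(4)=624, T(5)=1692, T(6)=4632, T(7)=12648, T(8)=34560; answer 34560

34560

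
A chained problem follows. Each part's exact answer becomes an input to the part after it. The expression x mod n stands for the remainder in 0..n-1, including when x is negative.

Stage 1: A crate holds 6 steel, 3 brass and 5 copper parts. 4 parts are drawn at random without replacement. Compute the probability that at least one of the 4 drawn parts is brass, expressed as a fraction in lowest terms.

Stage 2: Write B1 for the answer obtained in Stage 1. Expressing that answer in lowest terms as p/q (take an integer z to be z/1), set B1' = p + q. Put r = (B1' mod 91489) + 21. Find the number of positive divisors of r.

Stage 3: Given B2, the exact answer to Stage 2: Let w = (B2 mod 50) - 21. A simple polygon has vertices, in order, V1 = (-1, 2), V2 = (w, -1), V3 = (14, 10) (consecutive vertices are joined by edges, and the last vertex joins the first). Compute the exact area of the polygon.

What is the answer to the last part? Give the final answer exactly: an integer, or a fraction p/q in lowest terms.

Stage 1: total draws C(14,4) = 1001; complement C(11,4) = 330; favorable 1001 - 330 = 671; P = 61/91; answer 61/91
Stage 2: B1 = 61/91; threaded value p + q = 152; r = 173; 173 is prime, so its only divisors are 1 and 173; count = 2; answer 2
Stage 3: B2 = 2; w = -19; cross terms: (-1*-1 - -19*2)=39, (-19*10 - 14*-1)=-176, (14*2 - -1*10)=38; twice the area = |-99| = 99; area = 99/2; answer 99/2

99/2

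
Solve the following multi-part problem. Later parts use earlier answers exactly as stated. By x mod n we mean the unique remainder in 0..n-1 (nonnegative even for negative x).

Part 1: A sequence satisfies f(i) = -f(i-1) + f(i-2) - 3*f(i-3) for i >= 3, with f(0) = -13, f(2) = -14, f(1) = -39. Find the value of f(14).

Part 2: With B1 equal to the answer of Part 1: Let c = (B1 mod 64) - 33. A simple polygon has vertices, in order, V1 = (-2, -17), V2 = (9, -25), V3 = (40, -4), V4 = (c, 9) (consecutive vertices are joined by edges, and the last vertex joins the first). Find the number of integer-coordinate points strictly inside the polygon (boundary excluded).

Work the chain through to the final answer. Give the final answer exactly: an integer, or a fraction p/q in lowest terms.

Part 1: f(3) = -1*(-14) + 1*(-39) - 3*(-13) = 14; iterating: f(3)=14, f(4)=89, f(5)=-33, f(6)=80, f(7)=-380, f(8)=559, f(9)=-1179, f(10)=2878, f(11)=-5734, f(12)=12149, f(13)=-26517, f(14)=55868; answer 55868
Part 2: B1 = 55868; c = 27; cross terms: (-2*-25 - 9*-17)=203, (9*-4 - 40*-25)=964, (40*9 - 27*-4)=468, (27*-17 - -2*9)=-441; twice the area = |1194| = 1194; area = 597; boundary points = 1 + 1 + 13 + 1 = 16; strictly interior points = area - boundary/2 + 1 = 590; answer 590

590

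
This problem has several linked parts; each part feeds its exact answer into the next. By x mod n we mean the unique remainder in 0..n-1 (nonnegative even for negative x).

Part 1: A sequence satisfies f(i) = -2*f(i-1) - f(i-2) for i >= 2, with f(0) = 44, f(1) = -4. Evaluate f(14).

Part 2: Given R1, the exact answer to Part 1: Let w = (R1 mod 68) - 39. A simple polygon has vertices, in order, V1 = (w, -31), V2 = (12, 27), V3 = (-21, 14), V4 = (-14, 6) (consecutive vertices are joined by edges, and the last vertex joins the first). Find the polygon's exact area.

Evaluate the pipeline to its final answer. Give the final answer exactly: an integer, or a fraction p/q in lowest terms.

690

Part 1: f(2) = -2*(-4) - 1*(44) = -36; iterating: f(2)=-36, f(3)=76, f(4)=-116, f(5)=156, f(6)=-196, f(7)=236, f(8)=-276, f(9)=316, f(10)=-356, f(11)=396, f(12)=-436, f(13)=476, f(14)=-516; answer -516
Part 2: R1 = -516; w = -11; cross terms: (-11*27 - 12*-31)=75, (12*14 - -21*27)=735, (-21*6 - -14*14)=70, (-14*-31 - -11*6)=500; twice the area = |1380| = 1380; area = 690; answer 690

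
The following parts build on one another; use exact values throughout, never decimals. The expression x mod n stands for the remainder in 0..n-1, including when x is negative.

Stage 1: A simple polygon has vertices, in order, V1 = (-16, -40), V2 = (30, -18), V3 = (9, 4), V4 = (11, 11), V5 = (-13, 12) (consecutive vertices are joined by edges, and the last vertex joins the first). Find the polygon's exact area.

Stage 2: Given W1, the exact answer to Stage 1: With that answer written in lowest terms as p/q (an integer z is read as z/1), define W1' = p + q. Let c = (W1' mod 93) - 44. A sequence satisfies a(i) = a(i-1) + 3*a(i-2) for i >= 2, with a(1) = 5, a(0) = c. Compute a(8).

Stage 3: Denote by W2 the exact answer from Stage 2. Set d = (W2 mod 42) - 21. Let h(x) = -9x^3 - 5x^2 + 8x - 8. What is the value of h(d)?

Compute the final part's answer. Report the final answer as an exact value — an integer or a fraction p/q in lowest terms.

Stage 1: cross terms: (-16*-18 - 30*-40)=1488, (30*4 - 9*-18)=282, (9*11 - 11*4)=55, (11*12 - -13*11)=275, (-13*-40 - -16*12)=712; twice the area = |2812| = 2812; area = 1406; answer 1406
Stage 2: W1 = 1406; threaded value p + q = 1407; c = -32; a(2) = 1*(5) + 3*(-32) = -91; iterating: a(2)=-91, a(3)=-76, a(4)=-349, a(5)=-577, a(6)=-1624, a(7)=-3355, a(8)=-8227; answer -8227
Stage 3: W2 = -8227; d = -16; -9*(-16)^3 - 5*(-16)^2 + 8*(-16)^1 - 8 = (36864) + (-1280) + (-128) + (-8) = 35448; answer 35448

35448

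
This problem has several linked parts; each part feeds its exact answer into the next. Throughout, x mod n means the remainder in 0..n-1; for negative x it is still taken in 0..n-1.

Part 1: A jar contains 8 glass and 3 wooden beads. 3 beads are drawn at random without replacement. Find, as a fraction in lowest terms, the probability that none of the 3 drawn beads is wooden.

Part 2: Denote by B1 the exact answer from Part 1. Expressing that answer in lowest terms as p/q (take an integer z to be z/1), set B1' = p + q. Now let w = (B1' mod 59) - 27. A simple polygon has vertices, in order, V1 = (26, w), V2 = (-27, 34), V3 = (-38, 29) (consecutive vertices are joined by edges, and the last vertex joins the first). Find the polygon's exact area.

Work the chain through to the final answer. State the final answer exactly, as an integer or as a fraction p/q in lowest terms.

226

Part 1: total draws C(11,3) = 165; favorable C(8,3) = 56; P = 56/165; answer 56/165
Part 2: B1 = 56/165; threaded value p + q = 221; w = 17; cross terms: (26*34 - -27*17)=1343, (-27*29 - -38*34)=509, (-38*17 - 26*29)=-1400; twice the area = |452| = 452; area = 226; answer 226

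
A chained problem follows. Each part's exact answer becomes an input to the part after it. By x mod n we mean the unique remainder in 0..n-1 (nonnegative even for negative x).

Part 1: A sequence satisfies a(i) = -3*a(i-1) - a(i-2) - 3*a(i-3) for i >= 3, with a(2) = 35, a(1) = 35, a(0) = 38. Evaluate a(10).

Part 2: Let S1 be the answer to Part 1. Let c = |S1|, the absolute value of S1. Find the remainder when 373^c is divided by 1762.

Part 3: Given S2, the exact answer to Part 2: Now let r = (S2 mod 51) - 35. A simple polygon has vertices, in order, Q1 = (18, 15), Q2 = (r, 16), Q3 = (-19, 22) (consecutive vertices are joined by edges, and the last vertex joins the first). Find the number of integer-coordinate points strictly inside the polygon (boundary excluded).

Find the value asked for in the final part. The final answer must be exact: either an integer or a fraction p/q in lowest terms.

Part 1: a(3) = -3*(35) - 1*(35) - 3*(38) = -254; iterating: a(3)=-254, a(4)=622, a(5)=-1717, a(6)=5291, a(7)=-16022, a(8)=47926, a(9)=-143629, a(10)=431027; answer 431027
Part 2: S1 = 431027; c = 431027; squarings mod 1762: 373^1=373, 373^2=1693, 373^4=1237, 373^8=753, 373^16=1407, 373^32=923, 373^64=883, 373^128=885, 373^256=897, 373^512=1137, 373^1024=1223, 373^2048=1553, 373^4096=1393, 373^8192=487, 373^16384=1061, 373^32768=1565, 373^65536=45, 373^131072=263, 373^262144=451; 373^431027 = 373^1 * 373^2 * 373^16 * 373^32 * 373^128 * 373^256 * 373^512 * 373^4096 * 373^32768 * 373^131072 * 373^262144 = 1735 (mod 1762); answer 1735
Part 3: S2 = 1735; r = -34; cross terms: (18*16 - -34*15)=798, (-34*22 - -19*16)=-444, (-19*15 - 18*22)=-681; twice the area = |-327| = 327; area = 327/2; boundary points = 1 + 3 + 1 = 5; strictly interior points = area - boundary/2 + 1 = 162; answer 162

162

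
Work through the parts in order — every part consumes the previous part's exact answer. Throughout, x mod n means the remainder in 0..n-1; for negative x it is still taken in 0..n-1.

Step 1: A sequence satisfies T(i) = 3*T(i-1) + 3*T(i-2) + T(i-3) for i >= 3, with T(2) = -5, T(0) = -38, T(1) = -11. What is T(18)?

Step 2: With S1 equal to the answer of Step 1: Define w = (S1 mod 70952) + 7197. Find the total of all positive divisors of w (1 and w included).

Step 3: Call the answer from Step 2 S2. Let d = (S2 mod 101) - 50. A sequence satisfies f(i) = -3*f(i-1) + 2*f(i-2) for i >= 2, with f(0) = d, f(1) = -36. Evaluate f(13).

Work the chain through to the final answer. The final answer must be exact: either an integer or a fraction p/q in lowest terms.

Step 1: T(3) = 3*(-5) + 3*(-11) + 1*(-38) = -86; iterating: T(3)=-86, T(4)=-284, T(5)=-1115, T(6)=-4283, T(7)=-16478, T(8)=-63398, T(9)=-243911, T(10)=-938405, T(11)=-3610346, T(12)=-13890164, T(13)=-53439935, T(14)=-205600643, T(15)=-791011898, T(16)=-3043277558, T(17)=-11708469011, T(18)=-45046251605; answer -45046251605
Step 2: S1 = -45046251605; w = 45160; 45160 = 2^3 * 5 * 1129; sigma = (1 + 2 + 4 + 8) * (1 + 5) * (1 + 1129) = 15 * 6 * 1130 = 101700; answer 101700
Step 3: S2 = 101700; d = 44; f(2) = -3*(-36) + 2*(44) = 196; iterating: f(2)=196, f(3)=-660, f(4)=2372, f(5)=-8436, f(6)=30052, f(7)=-107028, f(8)=381188, f(9)=-1357620, f(10)=4835236, f(11)=-17220948, f(12)=61333316, f(13)=-218441844; answer -218441844

-218441844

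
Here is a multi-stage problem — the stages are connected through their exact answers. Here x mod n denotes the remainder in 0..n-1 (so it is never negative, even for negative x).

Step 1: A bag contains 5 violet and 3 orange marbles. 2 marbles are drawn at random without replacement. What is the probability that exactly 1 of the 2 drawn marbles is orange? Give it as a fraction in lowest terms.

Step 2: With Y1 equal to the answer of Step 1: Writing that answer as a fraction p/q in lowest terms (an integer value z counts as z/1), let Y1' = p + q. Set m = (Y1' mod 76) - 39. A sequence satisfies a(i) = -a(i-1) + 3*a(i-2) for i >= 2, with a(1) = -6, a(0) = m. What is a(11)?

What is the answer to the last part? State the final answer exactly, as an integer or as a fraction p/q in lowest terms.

Step 1: total draws C(8,2) = 28; favorable C(3,1)*C(5,1) = 15; P = 15/28; answer 15/28
Step 2: Y1 = 15/28; threaded value p + q = 43; m = 4; a(2) = -1*(-6) + 3*(4) = 18; iterating: a(2)=18, a(3)=-36, a(4)=90, a(5)=-198, a(6)=468, a(7)=-1062, a(8)=2466, a(9)=-5652, a(10)=13050, a(11)=-30006; answer -30006

-30006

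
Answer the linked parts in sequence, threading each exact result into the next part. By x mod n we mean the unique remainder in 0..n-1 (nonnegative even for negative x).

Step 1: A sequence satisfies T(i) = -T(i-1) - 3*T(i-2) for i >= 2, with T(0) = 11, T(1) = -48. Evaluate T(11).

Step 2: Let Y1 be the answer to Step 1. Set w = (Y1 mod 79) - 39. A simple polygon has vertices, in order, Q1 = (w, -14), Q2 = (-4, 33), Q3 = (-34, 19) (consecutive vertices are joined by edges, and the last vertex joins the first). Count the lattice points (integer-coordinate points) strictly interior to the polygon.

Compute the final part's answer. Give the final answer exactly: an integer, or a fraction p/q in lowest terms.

Step 1: T(2) = -1*(-48) - 3*(11) = 15; iterating: T(2)=15, T(3)=129, T(4)=-174, T(5)=-213, T(6)=735, T(7)=-96, T(8)=-2109, T(9)=2397, T(10)=3930, T(11)=-11121; answer -11121
Step 2: Y1 = -11121; w = -21; cross terms: (-21*33 - -4*-14)=-749, (-4*19 - -34*33)=1046, (-34*-14 - -21*19)=875; twice the area = |1172| = 1172; area = 586; boundary points = 1 + 2 + 1 = 4; strictly interior points = area - boundary/2 + 1 = 585; answer 585

585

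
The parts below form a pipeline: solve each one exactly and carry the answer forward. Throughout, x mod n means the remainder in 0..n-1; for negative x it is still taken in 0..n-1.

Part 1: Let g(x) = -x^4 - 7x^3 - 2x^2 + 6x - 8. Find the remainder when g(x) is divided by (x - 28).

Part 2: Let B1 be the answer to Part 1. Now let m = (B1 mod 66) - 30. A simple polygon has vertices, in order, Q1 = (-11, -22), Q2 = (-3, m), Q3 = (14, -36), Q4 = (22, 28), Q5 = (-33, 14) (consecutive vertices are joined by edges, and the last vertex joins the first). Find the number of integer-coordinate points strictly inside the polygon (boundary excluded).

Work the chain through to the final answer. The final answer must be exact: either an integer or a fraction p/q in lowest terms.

Part 1: remainder = value at the root: -1*(28)^4 - 7*(28)^3 - 2*(28)^2 + 6*(28)^1 - 8 = (-614656) + (-153664) + (-1568) + (168) + (-8) = -769728; answer -769728
Part 2: B1 = -769728; m = 0; cross terms: (-11*0 - -3*-22)=-66, (-3*-36 - 14*0)=108, (14*28 - 22*-36)=1184, (22*14 - -33*28)=1232, (-33*-22 - -11*14)=880; twice the area = |3338| = 3338; area = 1669; boundary points = 2 + 1 + 8 + 1 + 2 = 14; strictly interior points = area - boundary/2 + 1 = 1663; answer 1663

1663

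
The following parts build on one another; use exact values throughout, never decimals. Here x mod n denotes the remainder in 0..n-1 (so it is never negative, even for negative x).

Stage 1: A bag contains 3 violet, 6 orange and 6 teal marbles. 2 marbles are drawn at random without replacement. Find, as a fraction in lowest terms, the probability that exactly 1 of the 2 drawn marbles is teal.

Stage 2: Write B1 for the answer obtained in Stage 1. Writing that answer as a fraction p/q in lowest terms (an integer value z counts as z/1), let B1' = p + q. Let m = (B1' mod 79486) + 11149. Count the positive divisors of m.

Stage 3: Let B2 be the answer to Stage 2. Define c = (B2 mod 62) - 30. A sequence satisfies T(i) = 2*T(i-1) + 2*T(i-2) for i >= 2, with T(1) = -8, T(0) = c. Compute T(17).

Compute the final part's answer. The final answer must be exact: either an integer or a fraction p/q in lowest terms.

-183158784

Stage 1: total draws C(15,2) = 105; favorable C(6,1)*C(9,1) = 54; P = 18/35; answer 18/35
Stage 2: B1 = 18/35; threaded value p + q = 53; m = 11202; 11202 = 2 * 3 * 1867; number of divisors = (1+1) * (1+1) * (1+1) = 8; answer 8
Stage 3: B2 = 8; c = -22; T(2) = 2*(-8) + 2*(-22) = -60; iterating: T(2)=-60, T(3)=-136, T(4)=-392, T(5)=-1056, T(6)=-2896, T(7)=-7904, T(8)=-21600, T(9)=-59008, T(10)=-161216, T(11)=-440448, T(12)=-1203328, T(13)=-3287552, T(14)=-8981760, T(15)=-24538624, T(16)=-67040768, T(17)=-183158784; answer -183158784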